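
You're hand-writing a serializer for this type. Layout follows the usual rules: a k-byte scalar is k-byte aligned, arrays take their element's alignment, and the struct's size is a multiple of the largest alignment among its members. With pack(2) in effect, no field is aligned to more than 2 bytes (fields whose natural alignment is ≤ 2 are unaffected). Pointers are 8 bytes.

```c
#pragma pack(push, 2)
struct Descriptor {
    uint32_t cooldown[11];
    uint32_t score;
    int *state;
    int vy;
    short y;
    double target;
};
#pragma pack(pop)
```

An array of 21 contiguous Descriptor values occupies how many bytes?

1470

@0: cooldown [44B, align 2] → 44
@44: score [4B, align 2] → 48
@48: state [8B, align 2] → 56
@56: vy [4B, align 2] → 60
@60: y [2B, align 2] → 62
@62: target [8B, align 2] → 70
size 70, align 2
array of 21: 21 × 70 = 1470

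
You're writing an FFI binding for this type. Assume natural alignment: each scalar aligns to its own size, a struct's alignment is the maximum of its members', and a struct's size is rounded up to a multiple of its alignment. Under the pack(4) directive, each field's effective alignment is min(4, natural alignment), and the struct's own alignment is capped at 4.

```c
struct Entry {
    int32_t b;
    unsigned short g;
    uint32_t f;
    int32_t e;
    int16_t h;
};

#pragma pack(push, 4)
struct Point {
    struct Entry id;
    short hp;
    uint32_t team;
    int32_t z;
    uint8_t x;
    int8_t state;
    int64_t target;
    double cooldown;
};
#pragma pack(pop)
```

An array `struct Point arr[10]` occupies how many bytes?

520

Entry: b at 0 (size 4, align 4) → ends 4; g at 4 (size 2, align 2) → ends 6; pad 2 to align 4 for f; f at 8 (size 4, align 4) → ends 12; e at 12 (size 4, align 4) → ends 16; h at 16 (size 2, align 2) → ends 18; tail pad 2 to reach multiple of 4; total 20 bytes, alignment 4
id at 0 (size 20, align 4) → ends 20
hp at 20 (size 2, align 2) → ends 22
pad 2 to align 4 for team
team at 24 (size 4, align 4) → ends 28
z at 28 (size 4, align 4) → ends 32
x at 32 (size 1, align 1) → ends 33
state at 33 (size 1, align 1) → ends 34
pad 2 to align 4 for target
target at 36 (size 8, align 4) → ends 44
cooldown at 44 (size 8, align 4) → ends 52
total 52 bytes, alignment 4
array of 10: 10 × 52 = 520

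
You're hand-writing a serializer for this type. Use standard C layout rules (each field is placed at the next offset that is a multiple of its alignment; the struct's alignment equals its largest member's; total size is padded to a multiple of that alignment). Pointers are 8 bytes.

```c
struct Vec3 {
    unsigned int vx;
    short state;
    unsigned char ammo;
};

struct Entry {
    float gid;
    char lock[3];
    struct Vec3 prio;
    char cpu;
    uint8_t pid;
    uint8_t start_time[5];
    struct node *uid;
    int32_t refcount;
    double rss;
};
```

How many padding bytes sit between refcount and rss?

Vec3: @0: vx [4B, align 4] → 4; @4: state [2B, align 2] → 6; @6: ammo [1B, align 1] → 7; +1 tail pad (align 4); size 8, align 4
@0: gid [4B, align 4] → 4
@4: lock [3B, align 1] → 7
+1 pad (align 4)
@8: prio [8B, align 4] → 16
@16: cpu [1B, align 1] → 17
@17: pid [1B, align 1] → 18
@18: start_time [5B, align 1] → 23
+1 pad (align 8)
@24: uid [8B, align 8] → 32
@32: refcount [4B, align 4] → 36
+4 pad (align 8)
@40: rss [8B, align 8] → 48

4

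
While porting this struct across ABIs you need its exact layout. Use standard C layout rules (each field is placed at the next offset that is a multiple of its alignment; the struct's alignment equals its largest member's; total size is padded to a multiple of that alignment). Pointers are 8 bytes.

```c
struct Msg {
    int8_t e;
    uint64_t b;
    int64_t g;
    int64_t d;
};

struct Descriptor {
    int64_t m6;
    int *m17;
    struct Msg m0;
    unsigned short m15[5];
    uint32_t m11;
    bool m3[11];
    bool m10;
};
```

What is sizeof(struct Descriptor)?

80

Msg: e at 0 (size 1, align 1) → ends 1; pad 7 to align 8 for b; b at 8 (size 8, align 8) → ends 16; g at 16 (size 8, align 8) → ends 24; d at 24 (size 8, align 8) → ends 32; total 32 bytes, alignment 8
m6 at 0 (size 8, align 8) → ends 8
m17 at 8 (size 8, align 8) → ends 16
m0 at 16 (size 32, align 8) → ends 48
m15 at 48 (size 10, align 2) → ends 58
pad 2 to align 4 for m11
m11 at 60 (size 4, align 4) → ends 64
m3 at 64 (size 11, align 1) → ends 75
m10 at 75 (size 1, align 1) → ends 76
tail pad 4 to reach multiple of 8
total 80 bytes, alignment 8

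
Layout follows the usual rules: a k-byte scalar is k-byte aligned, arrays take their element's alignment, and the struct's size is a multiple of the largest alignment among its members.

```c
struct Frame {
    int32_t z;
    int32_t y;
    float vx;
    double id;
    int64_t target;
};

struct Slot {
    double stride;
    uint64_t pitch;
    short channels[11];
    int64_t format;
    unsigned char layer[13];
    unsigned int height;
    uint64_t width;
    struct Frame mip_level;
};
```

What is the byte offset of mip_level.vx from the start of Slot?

Frame: 0..4  z  (4B, 4-aligned); 4..8  y  (4B, 4-aligned); 8..12  vx  (4B, 4-aligned); 12..16  -- padding (4B); 16..24  id  (8B, 8-aligned); 24..32  target  (8B, 8-aligned); sizeof = 32, alignof = 8
0..8  stride  (8B, 8-aligned)
8..16  pitch  (8B, 8-aligned)
16..38  channels  (22B, 2-aligned)
38..40  -- padding (2B)
40..48  format  (8B, 8-aligned)
48..61  layer  (13B, 1-aligned)
61..64  -- padding (3B)
64..68  height  (4B, 4-aligned)
68..72  -- padding (4B)
72..80  width  (8B, 8-aligned)
80..112  mip_level  (32B, 8-aligned)
within Frame: vx at 8
80 + 8 = 88

88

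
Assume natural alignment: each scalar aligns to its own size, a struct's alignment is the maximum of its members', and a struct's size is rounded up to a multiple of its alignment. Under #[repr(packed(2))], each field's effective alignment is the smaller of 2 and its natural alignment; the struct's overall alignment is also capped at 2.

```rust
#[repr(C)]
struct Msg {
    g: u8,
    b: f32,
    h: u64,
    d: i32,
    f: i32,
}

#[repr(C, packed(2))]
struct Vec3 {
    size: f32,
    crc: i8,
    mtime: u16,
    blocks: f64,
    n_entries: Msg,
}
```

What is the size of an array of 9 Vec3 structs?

Msg: g at 0 (size 1, align 1) → ends 1; pad 3 to align 4 for b; b at 4 (size 4, align 4) → ends 8; h at 8 (size 8, align 8) → ends 16; d at 16 (size 4, align 4) → ends 20; f at 20 (size 4, align 4) → ends 24; total 24 bytes, alignment 8
size at 0 (size 4, align 2) → ends 4
crc at 4 (size 1, align 1) → ends 5
pad 1 to align 2 for mtime
mtime at 6 (size 2, align 2) → ends 8
blocks at 8 (size 8, align 2) → ends 16
n_entries at 16 (size 24, align 2) → ends 40
total 40 bytes, alignment 2
array of 9: 9 × 40 = 360

360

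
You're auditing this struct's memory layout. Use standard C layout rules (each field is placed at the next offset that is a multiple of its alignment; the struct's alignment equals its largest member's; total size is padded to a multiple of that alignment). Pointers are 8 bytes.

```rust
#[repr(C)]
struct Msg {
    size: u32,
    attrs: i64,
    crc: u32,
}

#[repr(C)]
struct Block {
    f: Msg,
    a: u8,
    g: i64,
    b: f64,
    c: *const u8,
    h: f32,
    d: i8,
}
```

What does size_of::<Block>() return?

Msg: size at 0 (size 4, align 4) → ends 4; pad 4 to align 8 for attrs; attrs at 8 (size 8, align 8) → ends 16; crc at 16 (size 4, align 4) → ends 20; tail pad 4 to reach multiple of 8; total 24 bytes, alignment 8
f at 0 (size 24, align 8) → ends 24
a at 24 (size 1, align 1) → ends 25
pad 7 to align 8 for g
g at 32 (size 8, align 8) → ends 40
b at 40 (size 8, align 8) → ends 48
c at 48 (size 8, align 8) → ends 56
h at 56 (size 4, align 4) → ends 60
d at 60 (size 1, align 1) → ends 61
tail pad 3 to reach multiple of 8
total 64 bytes, alignment 8

64 bytes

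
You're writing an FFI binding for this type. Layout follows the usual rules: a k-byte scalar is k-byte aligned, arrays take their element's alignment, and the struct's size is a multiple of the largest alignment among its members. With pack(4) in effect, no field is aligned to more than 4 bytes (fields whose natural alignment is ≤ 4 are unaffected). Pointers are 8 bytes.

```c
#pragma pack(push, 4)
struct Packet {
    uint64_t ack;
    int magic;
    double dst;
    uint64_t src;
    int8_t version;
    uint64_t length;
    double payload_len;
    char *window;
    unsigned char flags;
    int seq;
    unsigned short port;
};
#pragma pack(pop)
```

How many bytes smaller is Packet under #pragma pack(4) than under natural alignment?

12

natural layout:
  0..8  ack  (8B, 8-aligned)
  8..12  magic  (4B, 4-aligned)
  12..16  -- padding (4B)
  16..24  dst  (8B, 8-aligned)
  24..32  src  (8B, 8-aligned)
  32..33  version  (1B, 1-aligned)
  33..40  -- padding (7B)
  40..48  length  (8B, 8-aligned)
  48..56  payload_len  (8B, 8-aligned)
  56..64  window  (8B, 8-aligned)
  64..65  flags  (1B, 1-aligned)
  65..68  -- padding (3B)
  68..72  seq  (4B, 4-aligned)
  72..74  port  (2B, 2-aligned)
  74..80  -- tail padding (6B)
  sizeof = 80, alignof = 8
packed(4) layout:
  0..8  ack  (8B, 4-aligned)
  8..12  magic  (4B, 4-aligned)
  12..20  dst  (8B, 4-aligned)
  20..28  src  (8B, 4-aligned)
  28..29  version  (1B, 1-aligned)
  29..32  -- padding (3B)
  32..40  length  (8B, 4-aligned)
  40..48  payload_len  (8B, 4-aligned)
  48..56  window  (8B, 4-aligned)
  56..57  flags  (1B, 1-aligned)
  57..60  -- padding (3B)
  60..64  seq  (4B, 4-aligned)
  64..66  port  (2B, 2-aligned)
  66..68  -- tail padding (2B)
  sizeof = 68, alignof = 4
80 − 68 = 12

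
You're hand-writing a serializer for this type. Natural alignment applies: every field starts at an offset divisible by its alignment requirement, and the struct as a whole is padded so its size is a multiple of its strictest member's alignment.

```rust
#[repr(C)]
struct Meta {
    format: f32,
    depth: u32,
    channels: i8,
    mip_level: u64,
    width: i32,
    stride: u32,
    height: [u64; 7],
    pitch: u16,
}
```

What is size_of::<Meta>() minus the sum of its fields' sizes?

13

@0: format [4B, align 4] → 4
@4: depth [4B, align 4] → 8
@8: channels [1B, align 1] → 9
+7 pad (align 8)
@16: mip_level [8B, align 8] → 24
@24: width [4B, align 4] → 28
@28: stride [4B, align 4] → 32
@32: height [56B, align 8] → 88
@88: pitch [2B, align 2] → 90
+6 tail pad (align 8)
size 96, align 8
data bytes 83, size 96 → padding 13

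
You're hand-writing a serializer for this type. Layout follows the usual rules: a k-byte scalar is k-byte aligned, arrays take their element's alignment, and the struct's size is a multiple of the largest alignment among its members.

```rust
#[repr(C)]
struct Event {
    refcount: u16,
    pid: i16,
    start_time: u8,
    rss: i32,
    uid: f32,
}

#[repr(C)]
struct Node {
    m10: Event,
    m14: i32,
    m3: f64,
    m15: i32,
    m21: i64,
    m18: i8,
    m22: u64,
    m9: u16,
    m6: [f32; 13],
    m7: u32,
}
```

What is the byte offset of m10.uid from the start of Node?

Event: 0..2  refcount  (2B, 2-aligned); 2..4  pid  (2B, 2-aligned); 4..5  start_time  (1B, 1-aligned); 5..8  -- padding (3B); 8..12  rss  (4B, 4-aligned); 12..16  uid  (4B, 4-aligned); sizeof = 16, alignof = 4
0..16  m10  (16B, 4-aligned)
within Event: uid at 12
0 + 12 = 12

12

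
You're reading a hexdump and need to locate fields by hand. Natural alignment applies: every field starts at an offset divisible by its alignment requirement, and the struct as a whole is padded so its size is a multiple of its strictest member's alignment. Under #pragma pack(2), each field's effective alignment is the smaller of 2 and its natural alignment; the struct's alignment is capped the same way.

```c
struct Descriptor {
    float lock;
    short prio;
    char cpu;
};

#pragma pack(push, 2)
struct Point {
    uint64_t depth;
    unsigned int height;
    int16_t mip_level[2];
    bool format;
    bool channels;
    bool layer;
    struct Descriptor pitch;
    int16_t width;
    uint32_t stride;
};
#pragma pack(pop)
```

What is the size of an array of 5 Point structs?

Descriptor: @0: lock [4B, align 4] → 4; @4: prio [2B, align 2] → 6; @6: cpu [1B, align 1] → 7; +1 tail pad (align 4); size 8, align 4
@0: depth [8B, align 2] → 8
@8: height [4B, align 2] → 12
@12: mip_level [4B, align 2] → 16
@16: format [1B, align 1] → 17
@17: channels [1B, align 1] → 18
@18: layer [1B, align 1] → 19
+1 pad (align 2)
@20: pitch [8B, align 2] → 28
@28: width [2B, align 2] → 30
@30: stride [4B, align 2] → 34
size 34, align 2
array of 5: 5 × 34 = 170

170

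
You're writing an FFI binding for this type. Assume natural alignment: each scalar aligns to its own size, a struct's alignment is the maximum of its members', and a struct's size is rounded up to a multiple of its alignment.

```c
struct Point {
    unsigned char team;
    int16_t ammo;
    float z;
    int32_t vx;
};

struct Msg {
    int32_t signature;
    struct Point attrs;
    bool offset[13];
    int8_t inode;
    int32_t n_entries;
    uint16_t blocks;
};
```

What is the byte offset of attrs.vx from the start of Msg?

12

Point: team at 0 (size 1, align 1) → ends 1; pad 1 to align 2 for ammo; ammo at 2 (size 2, align 2) → ends 4; z at 4 (size 4, align 4) → ends 8; vx at 8 (size 4, align 4) → ends 12; total 12 bytes, alignment 4
signature at 0 (size 4, align 4) → ends 4
attrs at 4 (size 12, align 4) → ends 16
within Point: vx at 8
4 + 8 = 12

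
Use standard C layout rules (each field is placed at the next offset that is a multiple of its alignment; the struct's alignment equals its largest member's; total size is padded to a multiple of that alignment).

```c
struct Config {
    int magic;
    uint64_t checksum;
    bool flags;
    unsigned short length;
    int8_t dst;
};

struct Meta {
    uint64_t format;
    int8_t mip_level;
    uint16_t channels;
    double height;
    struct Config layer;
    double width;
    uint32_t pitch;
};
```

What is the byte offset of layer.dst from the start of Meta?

44

Config: 0..4  magic  (4B, 4-aligned); 4..8  -- padding (4B); 8..16  checksum  (8B, 8-aligned); 16..17  flags  (1B, 1-aligned); 17..18  -- padding (1B); 18..20  length  (2B, 2-aligned); 20..21  dst  (1B, 1-aligned); 21..24  -- tail padding (3B); sizeof = 24, alignof = 8
0..8  format  (8B, 8-aligned)
8..9  mip_level  (1B, 1-aligned)
9..10  -- padding (1B)
10..12  channels  (2B, 2-aligned)
12..16  -- padding (4B)
16..24  height  (8B, 8-aligned)
24..48  layer  (24B, 8-aligned)
within Config: dst at 20
24 + 20 = 44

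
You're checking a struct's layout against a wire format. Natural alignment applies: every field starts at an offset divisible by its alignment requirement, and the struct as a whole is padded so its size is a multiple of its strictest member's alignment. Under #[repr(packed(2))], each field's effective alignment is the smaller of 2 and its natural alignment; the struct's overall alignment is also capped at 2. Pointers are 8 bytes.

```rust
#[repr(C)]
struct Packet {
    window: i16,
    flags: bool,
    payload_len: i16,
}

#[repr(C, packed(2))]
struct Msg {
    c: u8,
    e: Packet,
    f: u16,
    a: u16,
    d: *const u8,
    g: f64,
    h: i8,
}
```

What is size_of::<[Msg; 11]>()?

330

Packet: 0..2  window  (2B, 2-aligned); 2..3  flags  (1B, 1-aligned); 3..4  -- padding (1B); 4..6  payload_len  (2B, 2-aligned); sizeof = 6, alignof = 2
0..1  c  (1B, 1-aligned)
1..2  -- padding (1B)
2..8  e  (6B, 2-aligned)
8..10  f  (2B, 2-aligned)
10..12  a  (2B, 2-aligned)
12..20  d  (8B, 2-aligned)
20..28  g  (8B, 2-aligned)
28..29  h  (1B, 1-aligned)
29..30  -- tail padding (1B)
sizeof = 30, alignof = 2
array of 11: 11 × 30 = 330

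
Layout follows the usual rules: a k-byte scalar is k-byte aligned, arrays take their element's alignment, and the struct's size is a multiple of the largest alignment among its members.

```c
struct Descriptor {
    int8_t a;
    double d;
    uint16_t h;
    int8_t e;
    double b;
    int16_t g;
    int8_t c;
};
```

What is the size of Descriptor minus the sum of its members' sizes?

0..1  a  (1B, 1-aligned)
1..8  -- padding (7B)
8..16  d  (8B, 8-aligned)
16..18  h  (2B, 2-aligned)
18..19  e  (1B, 1-aligned)
19..24  -- padding (5B)
24..32  b  (8B, 8-aligned)
32..34  g  (2B, 2-aligned)
34..35  c  (1B, 1-aligned)
35..40  -- tail padding (5B)
sizeof = 40, alignof = 8
data bytes 23, size 40 → padding 17

17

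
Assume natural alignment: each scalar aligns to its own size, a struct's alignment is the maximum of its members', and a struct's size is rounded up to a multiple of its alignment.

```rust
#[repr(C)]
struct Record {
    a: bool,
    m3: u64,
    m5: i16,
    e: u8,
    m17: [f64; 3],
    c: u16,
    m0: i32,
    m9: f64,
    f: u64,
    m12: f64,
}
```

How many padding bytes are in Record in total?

0..1  a  (1B, 1-aligned)
1..8  -- padding (7B)
8..16  m3  (8B, 8-aligned)
16..18  m5  (2B, 2-aligned)
18..19  e  (1B, 1-aligned)
19..24  -- padding (5B)
24..48  m17  (24B, 8-aligned)
48..50  c  (2B, 2-aligned)
50..52  -- padding (2B)
52..56  m0  (4B, 4-aligned)
56..64  m9  (8B, 8-aligned)
64..72  f  (8B, 8-aligned)
72..80  m12  (8B, 8-aligned)
sizeof = 80, alignof = 8
data bytes 66, size 80 → padding 14

14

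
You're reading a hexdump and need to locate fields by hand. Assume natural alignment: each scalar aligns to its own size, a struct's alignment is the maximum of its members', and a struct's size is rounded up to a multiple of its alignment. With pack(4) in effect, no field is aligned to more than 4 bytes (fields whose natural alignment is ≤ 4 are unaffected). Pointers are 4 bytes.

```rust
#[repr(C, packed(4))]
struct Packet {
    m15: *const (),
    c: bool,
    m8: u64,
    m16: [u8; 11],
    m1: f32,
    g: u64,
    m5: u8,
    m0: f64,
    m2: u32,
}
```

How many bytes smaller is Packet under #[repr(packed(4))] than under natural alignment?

8

natural layout:
  m15 at 0 (size 4, align 4) → ends 4
  c at 4 (size 1, align 1) → ends 5
  pad 3 to align 8 for m8
  m8 at 8 (size 8, align 8) → ends 16
  m16 at 16 (size 11, align 1) → ends 27
  pad 1 to align 4 for m1
  m1 at 28 (size 4, align 4) → ends 32
  g at 32 (size 8, align 8) → ends 40
  m5 at 40 (size 1, align 1) → ends 41
  pad 7 to align 8 for m0
  m0 at 48 (size 8, align 8) → ends 56
  m2 at 56 (size 4, align 4) → ends 60
  tail pad 4 to reach multiple of 8
  total 64 bytes, alignment 8
packed(4) layout:
  m15 at 0 (size 4, align 4) → ends 4
  c at 4 (size 1, align 1) → ends 5
  pad 3 to align 4 for m8
  m8 at 8 (size 8, align 4) → ends 16
  m16 at 16 (size 11, align 1) → ends 27
  pad 1 to align 4 for m1
  m1 at 28 (size 4, align 4) → ends 32
  g at 32 (size 8, align 4) → ends 40
  m5 at 40 (size 1, align 1) → ends 41
  pad 3 to align 4 for m0
  m0 at 44 (size 8, align 4) → ends 52
  m2 at 52 (size 4, align 4) → ends 56
  total 56 bytes, alignment 4
64 − 56 = 8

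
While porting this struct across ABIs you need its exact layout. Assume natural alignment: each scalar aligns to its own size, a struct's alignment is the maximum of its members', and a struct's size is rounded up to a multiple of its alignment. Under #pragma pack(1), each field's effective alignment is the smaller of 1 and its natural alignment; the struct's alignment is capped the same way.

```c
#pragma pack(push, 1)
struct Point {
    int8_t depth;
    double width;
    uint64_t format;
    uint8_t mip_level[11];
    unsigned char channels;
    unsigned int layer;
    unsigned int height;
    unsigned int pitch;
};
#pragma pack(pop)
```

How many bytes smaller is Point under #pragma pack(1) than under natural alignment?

7

natural layout:
  0..1  depth  (1B, 1-aligned)
  1..8  -- padding (7B)
  8..16  width  (8B, 8-aligned)
  16..24  format  (8B, 8-aligned)
  24..35  mip_level  (11B, 1-aligned)
  35..36  channels  (1B, 1-aligned)
  36..40  layer  (4B, 4-aligned)
  40..44  height  (4B, 4-aligned)
  44..48  pitch  (4B, 4-aligned)
  sizeof = 48, alignof = 8
packed(1) layout:
  0..1  depth  (1B, 1-aligned)
  1..9  width  (8B, 1-aligned)
  9..17  format  (8B, 1-aligned)
  17..28  mip_level  (11B, 1-aligned)
  28..29  channels  (1B, 1-aligned)
  29..33  layer  (4B, 1-aligned)
  33..37  height  (4B, 1-aligned)
  37..41  pitch  (4B, 1-aligned)
  sizeof = 41, alignof = 1
48 − 41 = 7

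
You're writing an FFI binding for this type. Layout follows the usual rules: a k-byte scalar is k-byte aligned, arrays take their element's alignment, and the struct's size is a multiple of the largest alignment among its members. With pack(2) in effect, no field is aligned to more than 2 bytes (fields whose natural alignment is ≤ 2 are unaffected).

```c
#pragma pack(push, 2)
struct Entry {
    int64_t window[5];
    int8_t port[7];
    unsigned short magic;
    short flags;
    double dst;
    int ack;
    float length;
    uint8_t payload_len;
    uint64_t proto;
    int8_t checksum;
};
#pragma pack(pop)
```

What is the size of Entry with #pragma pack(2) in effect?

0..40  window  (40B, 2-aligned)
40..47  port  (7B, 1-aligned)
47..48  -- padding (1B)
48..50  magic  (2B, 2-aligned)
50..52  flags  (2B, 2-aligned)
52..60  dst  (8B, 2-aligned)
60..64  ack  (4B, 2-aligned)
64..68  length  (4B, 2-aligned)
68..69  payload_len  (1B, 1-aligned)
69..70  -- padding (1B)
70..78  proto  (8B, 2-aligned)
78..79  checksum  (1B, 1-aligned)
79..80  -- tail padding (1B)
sizeof = 80, alignof = 2

80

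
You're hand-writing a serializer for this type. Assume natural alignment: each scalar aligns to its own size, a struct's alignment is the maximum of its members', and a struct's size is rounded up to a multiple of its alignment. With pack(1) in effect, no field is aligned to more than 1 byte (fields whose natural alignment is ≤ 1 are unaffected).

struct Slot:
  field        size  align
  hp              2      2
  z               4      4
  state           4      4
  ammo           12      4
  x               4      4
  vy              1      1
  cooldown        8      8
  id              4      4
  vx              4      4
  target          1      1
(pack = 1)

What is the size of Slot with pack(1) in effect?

0..2  hp  (2B, 1-aligned)
2..6  z  (4B, 1-aligned)
6..10  state  (4B, 1-aligned)
10..22  ammo  (12B, 1-aligned)
22..26  x  (4B, 1-aligned)
26..27  vy  (1B, 1-aligned)
27..35  cooldown  (8B, 1-aligned)
35..39  id  (4B, 1-aligned)
39..43  vx  (4B, 1-aligned)
43..44  target  (1B, 1-aligned)
sizeof = 44, alignof = 1

44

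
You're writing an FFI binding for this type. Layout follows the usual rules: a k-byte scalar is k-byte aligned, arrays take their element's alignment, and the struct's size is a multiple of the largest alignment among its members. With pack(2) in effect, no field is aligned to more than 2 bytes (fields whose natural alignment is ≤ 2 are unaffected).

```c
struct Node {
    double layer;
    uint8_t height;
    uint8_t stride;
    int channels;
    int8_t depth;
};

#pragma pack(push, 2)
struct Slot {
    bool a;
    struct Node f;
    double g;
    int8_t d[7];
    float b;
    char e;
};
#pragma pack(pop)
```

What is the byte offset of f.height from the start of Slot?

Node: 0..8  layer  (8B, 8-aligned); 8..9  height  (1B, 1-aligned); 9..10  stride  (1B, 1-aligned); 10..12  -- padding (2B); 12..16  channels  (4B, 4-aligned); 16..17  depth  (1B, 1-aligned); 17..24  -- tail padding (7B); sizeof = 24, alignof = 8
0..1  a  (1B, 1-aligned)
1..2  -- padding (1B)
2..26  f  (24B, 2-aligned)
within Node: height at 8
2 + 8 = 10

10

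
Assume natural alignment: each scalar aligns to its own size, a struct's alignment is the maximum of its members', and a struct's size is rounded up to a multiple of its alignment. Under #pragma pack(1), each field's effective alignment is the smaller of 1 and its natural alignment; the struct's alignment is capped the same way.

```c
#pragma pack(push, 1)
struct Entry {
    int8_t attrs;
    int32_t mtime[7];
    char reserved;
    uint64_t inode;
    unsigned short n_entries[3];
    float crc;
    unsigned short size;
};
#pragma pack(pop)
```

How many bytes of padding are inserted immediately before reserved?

0

0..1  attrs  (1B, 1-aligned)
1..29  mtime  (28B, 1-aligned)
29..30  reserved  (1B, 1-aligned)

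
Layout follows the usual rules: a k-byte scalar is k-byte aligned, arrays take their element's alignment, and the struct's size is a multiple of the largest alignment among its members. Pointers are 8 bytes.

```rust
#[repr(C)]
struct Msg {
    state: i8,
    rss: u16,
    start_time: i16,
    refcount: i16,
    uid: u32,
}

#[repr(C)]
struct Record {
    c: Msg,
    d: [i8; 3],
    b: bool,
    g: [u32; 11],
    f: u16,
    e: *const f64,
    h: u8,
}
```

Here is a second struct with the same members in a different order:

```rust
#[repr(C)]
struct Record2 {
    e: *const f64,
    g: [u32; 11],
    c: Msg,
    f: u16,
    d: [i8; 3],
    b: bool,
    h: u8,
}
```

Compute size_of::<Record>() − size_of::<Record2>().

Msg: state at 0 (size 1, align 1) → ends 1; pad 1 to align 2 for rss; rss at 2 (size 2, align 2) → ends 4; start_time at 4 (size 2, align 2) → ends 6; refcount at 6 (size 2, align 2) → ends 8; uid at 8 (size 4, align 4) → ends 12; total 12 bytes, alignment 4
c at 0 (size 12, align 4) → ends 12
d at 12 (size 3, align 1) → ends 15
b at 15 (size 1, align 1) → ends 16
g at 16 (size 44, align 4) → ends 60
f at 60 (size 2, align 2) → ends 62
pad 2 to align 8 for e
e at 64 (size 8, align 8) → ends 72
h at 72 (size 1, align 1) → ends 73
tail pad 7 to reach multiple of 8
total 80 bytes, alignment 8
— Record2 —
e at 0 (size 8, align 8) → ends 8
g at 8 (size 44, align 4) → ends 52
c at 52 (size 12, align 4) → ends 64
f at 64 (size 2, align 2) → ends 66
d at 66 (size 3, align 1) → ends 69
b at 69 (size 1, align 1) → ends 70
h at 70 (size 1, align 1) → ends 71
tail pad 1 to reach multiple of 8
total 72 bytes, alignment 8
80 − 72 = 8

8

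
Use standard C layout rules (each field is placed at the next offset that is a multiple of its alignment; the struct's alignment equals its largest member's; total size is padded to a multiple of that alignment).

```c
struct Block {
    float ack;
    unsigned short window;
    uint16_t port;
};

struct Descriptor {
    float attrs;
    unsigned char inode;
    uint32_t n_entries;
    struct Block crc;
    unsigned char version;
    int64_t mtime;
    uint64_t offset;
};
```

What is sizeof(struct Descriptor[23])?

920

Block: @0: ack [4B, align 4] → 4; @4: window [2B, align 2] → 6; @6: port [2B, align 2] → 8; size 8, align 4
@0: attrs [4B, align 4] → 4
@4: inode [1B, align 1] → 5
+3 pad (align 4)
@8: n_entries [4B, align 4] → 12
@12: crc [8B, align 4] → 20
@20: version [1B, align 1] → 21
+3 pad (align 8)
@24: mtime [8B, align 8] → 32
@32: offset [8B, align 8] → 40
size 40, align 8
array of 23: 23 × 40 = 920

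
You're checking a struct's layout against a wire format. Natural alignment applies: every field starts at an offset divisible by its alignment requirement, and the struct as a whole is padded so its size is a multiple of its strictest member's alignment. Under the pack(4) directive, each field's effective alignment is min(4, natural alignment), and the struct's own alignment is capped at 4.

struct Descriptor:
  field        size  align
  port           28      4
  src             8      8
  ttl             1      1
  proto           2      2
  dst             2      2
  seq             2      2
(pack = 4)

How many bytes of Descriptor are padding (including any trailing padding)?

1

0..28  port  (28B, 4-aligned)
28..36  src  (8B, 4-aligned)
36..37  ttl  (1B, 1-aligned)
37..38  -- padding (1B)
38..40  proto  (2B, 2-aligned)
40..42  dst  (2B, 2-aligned)
42..44  seq  (2B, 2-aligned)
sizeof = 44, alignof = 4
data bytes 43, size 44 → padding 1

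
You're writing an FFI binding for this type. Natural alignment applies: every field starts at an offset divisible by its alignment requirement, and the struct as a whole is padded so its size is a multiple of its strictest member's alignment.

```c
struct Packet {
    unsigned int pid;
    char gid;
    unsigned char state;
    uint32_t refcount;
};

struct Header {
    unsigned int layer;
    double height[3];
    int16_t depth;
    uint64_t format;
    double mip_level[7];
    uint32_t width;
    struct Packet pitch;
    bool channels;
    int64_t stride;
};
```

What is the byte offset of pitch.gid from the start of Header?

Packet: @0: pid [4B, align 4] → 4; @4: gid [1B, align 1] → 5; @5: state [1B, align 1] → 6; +2 pad (align 4); @8: refcount [4B, align 4] → 12; size 12, align 4
@0: layer [4B, align 4] → 4
+4 pad (align 8)
@8: height [24B, align 8] → 32
@32: depth [2B, align 2] → 34
+6 pad (align 8)
@40: format [8B, align 8] → 48
@48: mip_level [56B, align 8] → 104
@104: width [4B, align 4] → 108
@108: pitch [12B, align 4] → 120
within Packet: gid at 4
108 + 4 = 112

112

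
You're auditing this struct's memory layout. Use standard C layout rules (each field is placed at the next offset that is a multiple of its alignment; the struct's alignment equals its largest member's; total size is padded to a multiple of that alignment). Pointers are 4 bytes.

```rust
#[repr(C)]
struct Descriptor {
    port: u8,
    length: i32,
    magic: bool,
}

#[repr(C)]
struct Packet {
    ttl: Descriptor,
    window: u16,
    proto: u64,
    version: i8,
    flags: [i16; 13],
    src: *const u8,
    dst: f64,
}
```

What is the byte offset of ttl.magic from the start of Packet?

Descriptor: 0..1  port  (1B, 1-aligned); 1..4  -- padding (3B); 4..8  length  (4B, 4-aligned); 8..9  magic  (1B, 1-aligned); 9..12  -- tail padding (3B); sizeof = 12, alignof = 4
0..12  ttl  (12B, 4-aligned)
within Descriptor: magic at 8
0 + 8 = 8

8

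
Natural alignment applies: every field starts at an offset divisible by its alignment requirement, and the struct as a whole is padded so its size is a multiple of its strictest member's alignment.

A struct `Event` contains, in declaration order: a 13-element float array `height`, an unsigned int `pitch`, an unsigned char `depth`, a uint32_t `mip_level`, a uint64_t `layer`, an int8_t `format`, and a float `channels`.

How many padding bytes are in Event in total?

6

height at 0 (size 52, align 4) → ends 52
pitch at 52 (size 4, align 4) → ends 56
depth at 56 (size 1, align 1) → ends 57
pad 3 to align 4 for mip_level
mip_level at 60 (size 4, align 4) → ends 64
layer at 64 (size 8, align 8) → ends 72
format at 72 (size 1, align 1) → ends 73
pad 3 to align 4 for channels
channels at 76 (size 4, align 4) → ends 80
total 80 bytes, alignment 8
data bytes 74, size 80 → padding 6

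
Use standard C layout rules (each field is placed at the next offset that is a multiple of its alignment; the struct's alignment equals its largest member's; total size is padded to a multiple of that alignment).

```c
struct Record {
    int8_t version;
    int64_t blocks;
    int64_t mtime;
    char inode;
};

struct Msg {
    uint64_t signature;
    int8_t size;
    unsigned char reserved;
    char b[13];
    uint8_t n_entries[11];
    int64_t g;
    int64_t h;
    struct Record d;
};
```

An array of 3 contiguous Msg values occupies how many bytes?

Record: @0: version [1B, align 1] → 1; +7 pad (align 8); @8: blocks [8B, align 8] → 16; @16: mtime [8B, align 8] → 24; @24: inode [1B, align 1] → 25; +7 tail pad (align 8); size 32, align 8
@0: signature [8B, align 8] → 8
@8: size [1B, align 1] → 9
@9: reserved [1B, align 1] → 10
@10: b [13B, align 1] → 23
@23: n_entries [11B, align 1] → 34
+6 pad (align 8)
@40: g [8B, align 8] → 48
@48: h [8B, align 8] → 56
@56: d [32B, align 8] → 88
size 88, align 8
array of 3: 3 × 88 = 264

264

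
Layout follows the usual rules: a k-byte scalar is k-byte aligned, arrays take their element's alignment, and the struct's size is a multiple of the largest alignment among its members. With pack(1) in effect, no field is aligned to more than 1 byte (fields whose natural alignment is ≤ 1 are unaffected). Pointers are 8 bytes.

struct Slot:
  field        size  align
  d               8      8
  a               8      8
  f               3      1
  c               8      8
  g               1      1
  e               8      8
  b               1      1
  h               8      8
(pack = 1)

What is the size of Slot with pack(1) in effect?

45

0..8  d  (8B, 1-aligned)
8..16  a  (8B, 1-aligned)
16..19  f  (3B, 1-aligned)
19..27  c  (8B, 1-aligned)
27..28  g  (1B, 1-aligned)
28..36  e  (8B, 1-aligned)
36..37  b  (1B, 1-aligned)
37..45  h  (8B, 1-aligned)
sizeof = 45, alignof = 1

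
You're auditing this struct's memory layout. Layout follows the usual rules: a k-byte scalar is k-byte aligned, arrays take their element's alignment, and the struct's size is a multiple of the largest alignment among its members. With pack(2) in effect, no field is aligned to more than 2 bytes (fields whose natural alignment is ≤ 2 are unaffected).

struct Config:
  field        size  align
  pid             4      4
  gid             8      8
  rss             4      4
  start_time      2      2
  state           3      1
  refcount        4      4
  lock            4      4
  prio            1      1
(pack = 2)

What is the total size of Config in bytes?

32 bytes

0..4  pid  (4B, 2-aligned)
4..12  gid  (8B, 2-aligned)
12..16  rss  (4B, 2-aligned)
16..18  start_time  (2B, 2-aligned)
18..21  state  (3B, 1-aligned)
21..22  -- padding (1B)
22..26  refcount  (4B, 2-aligned)
26..30  lock  (4B, 2-aligned)
30..31  prio  (1B, 1-aligned)
31..32  -- tail padding (1B)
sizeof = 32, alignof = 2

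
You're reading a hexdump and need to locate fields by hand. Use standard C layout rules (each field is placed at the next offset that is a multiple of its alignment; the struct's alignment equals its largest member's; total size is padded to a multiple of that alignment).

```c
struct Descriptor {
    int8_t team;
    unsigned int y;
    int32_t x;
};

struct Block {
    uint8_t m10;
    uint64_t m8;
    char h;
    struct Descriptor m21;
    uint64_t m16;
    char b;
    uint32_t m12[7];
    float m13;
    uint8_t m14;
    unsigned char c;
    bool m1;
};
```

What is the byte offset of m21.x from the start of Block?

28

Descriptor: team at 0 (size 1, align 1) → ends 1; pad 3 to align 4 for y; y at 4 (size 4, align 4) → ends 8; x at 8 (size 4, align 4) → ends 12; total 12 bytes, alignment 4
m10 at 0 (size 1, align 1) → ends 1
pad 7 to align 8 for m8
m8 at 8 (size 8, align 8) → ends 16
h at 16 (size 1, align 1) → ends 17
pad 3 to align 4 for m21
m21 at 20 (size 12, align 4) → ends 32
within Descriptor: x at 8
20 + 8 = 28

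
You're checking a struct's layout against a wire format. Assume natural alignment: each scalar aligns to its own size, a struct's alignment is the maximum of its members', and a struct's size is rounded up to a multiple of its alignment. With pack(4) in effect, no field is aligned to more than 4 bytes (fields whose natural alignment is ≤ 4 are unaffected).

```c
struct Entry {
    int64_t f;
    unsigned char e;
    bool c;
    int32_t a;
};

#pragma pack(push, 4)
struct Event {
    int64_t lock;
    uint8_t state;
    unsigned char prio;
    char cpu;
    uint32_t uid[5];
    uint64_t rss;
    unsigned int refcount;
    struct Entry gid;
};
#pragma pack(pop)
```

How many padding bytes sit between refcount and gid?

Entry: 0..8  f  (8B, 8-aligned); 8..9  e  (1B, 1-aligned); 9..10  c  (1B, 1-aligned); 10..12  -- padding (2B); 12..16  a  (4B, 4-aligned); sizeof = 16, alignof = 8
0..8  lock  (8B, 4-aligned)
8..9  state  (1B, 1-aligned)
9..10  prio  (1B, 1-aligned)
10..11  cpu  (1B, 1-aligned)
11..12  -- padding (1B)
12..32  uid  (20B, 4-aligned)
32..40  rss  (8B, 4-aligned)
40..44  refcount  (4B, 4-aligned)
44..60  gid  (16B, 4-aligned)

0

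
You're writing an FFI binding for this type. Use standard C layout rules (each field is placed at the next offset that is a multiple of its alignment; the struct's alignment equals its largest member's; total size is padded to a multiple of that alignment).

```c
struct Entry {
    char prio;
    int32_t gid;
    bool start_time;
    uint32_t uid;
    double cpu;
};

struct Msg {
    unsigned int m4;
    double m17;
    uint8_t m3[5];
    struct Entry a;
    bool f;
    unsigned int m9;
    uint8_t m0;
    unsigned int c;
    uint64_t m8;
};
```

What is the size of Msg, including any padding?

Entry: 0..1  prio  (1B, 1-aligned); 1..4  -- padding (3B); 4..8  gid  (4B, 4-aligned); 8..9  start_time  (1B, 1-aligned); 9..12  -- padding (3B); 12..16  uid  (4B, 4-aligned); 16..24  cpu  (8B, 8-aligned); sizeof = 24, alignof = 8
0..4  m4  (4B, 4-aligned)
4..8  -- padding (4B)
8..16  m17  (8B, 8-aligned)
16..21  m3  (5B, 1-aligned)
21..24  -- padding (3B)
24..48  a  (24B, 8-aligned)
48..49  f  (1B, 1-aligned)
49..52  -- padding (3B)
52..56  m9  (4B, 4-aligned)
56..57  m0  (1B, 1-aligned)
57..60  -- padding (3B)
60..64  c  (4B, 4-aligned)
64..72  m8  (8B, 8-aligned)
sizeof = 72, alignof = 8

72 bytes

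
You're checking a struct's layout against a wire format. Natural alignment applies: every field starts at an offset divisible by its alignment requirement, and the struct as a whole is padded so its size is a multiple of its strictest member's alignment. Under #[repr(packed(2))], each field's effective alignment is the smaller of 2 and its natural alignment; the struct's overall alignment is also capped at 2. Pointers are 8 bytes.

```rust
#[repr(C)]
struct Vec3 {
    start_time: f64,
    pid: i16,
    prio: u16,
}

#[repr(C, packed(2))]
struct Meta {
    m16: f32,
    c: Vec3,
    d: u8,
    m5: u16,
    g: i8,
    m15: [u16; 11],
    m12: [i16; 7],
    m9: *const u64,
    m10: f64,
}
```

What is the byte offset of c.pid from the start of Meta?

Vec3: 0..8  start_time  (8B, 8-aligned); 8..10  pid  (2B, 2-aligned); 10..12  prio  (2B, 2-aligned); 12..16  -- tail padding (4B); sizeof = 16, alignof = 8
0..4  m16  (4B, 2-aligned)
4..20  c  (16B, 2-aligned)
within Vec3: pid at 8
4 + 8 = 12

12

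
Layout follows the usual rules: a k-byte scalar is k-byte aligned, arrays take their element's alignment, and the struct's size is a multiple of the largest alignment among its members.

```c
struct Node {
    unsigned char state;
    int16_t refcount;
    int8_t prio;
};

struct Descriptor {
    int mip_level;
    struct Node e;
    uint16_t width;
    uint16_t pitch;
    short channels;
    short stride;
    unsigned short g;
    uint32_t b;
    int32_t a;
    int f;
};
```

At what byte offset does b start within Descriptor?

Node: @0: state [1B, align 1] → 1; +1 pad (align 2); @2: refcount [2B, align 2] → 4; @4: prio [1B, align 1] → 5; +1 tail pad (align 2); size 6, align 2
@0: mip_level [4B, align 4] → 4
@4: e [6B, align 2] → 10
@10: width [2B, align 2] → 12
@12: pitch [2B, align 2] → 14
@14: channels [2B, align 2] → 16
@16: stride [2B, align 2] → 18
@18: g [2B, align 2] → 20
@20: b [4B, align 4] → 24

20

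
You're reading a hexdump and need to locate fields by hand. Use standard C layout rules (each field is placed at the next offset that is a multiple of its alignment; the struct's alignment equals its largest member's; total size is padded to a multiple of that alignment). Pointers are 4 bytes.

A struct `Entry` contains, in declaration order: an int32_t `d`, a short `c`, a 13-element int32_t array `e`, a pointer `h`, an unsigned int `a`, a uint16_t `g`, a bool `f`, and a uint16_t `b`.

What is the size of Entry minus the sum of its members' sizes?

d at 0 (size 4, align 4) → ends 4
c at 4 (size 2, align 2) → ends 6
pad 2 to align 4 for e
e at 8 (size 52, align 4) → ends 60
h at 60 (size 4, align 4) → ends 64
a at 64 (size 4, align 4) → ends 68
g at 68 (size 2, align 2) → ends 70
f at 70 (size 1, align 1) → ends 71
pad 1 to align 2 for b
b at 72 (size 2, align 2) → ends 74
tail pad 2 to reach multiple of 4
total 76 bytes, alignment 4
data bytes 71, size 76 → padding 5

5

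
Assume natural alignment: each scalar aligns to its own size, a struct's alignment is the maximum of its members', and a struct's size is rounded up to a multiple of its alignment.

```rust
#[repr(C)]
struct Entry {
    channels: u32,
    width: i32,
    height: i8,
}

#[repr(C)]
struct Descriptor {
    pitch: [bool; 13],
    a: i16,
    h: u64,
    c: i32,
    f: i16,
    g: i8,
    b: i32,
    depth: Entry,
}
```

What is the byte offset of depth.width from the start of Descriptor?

Entry: @0: channels [4B, align 4] → 4; @4: width [4B, align 4] → 8; @8: height [1B, align 1] → 9; +3 tail pad (align 4); size 12, align 4
@0: pitch [13B, align 1] → 13
+1 pad (align 2)
@14: a [2B, align 2] → 16
@16: h [8B, align 8] → 24
@24: c [4B, align 4] → 28
@28: f [2B, align 2] → 30
@30: g [1B, align 1] → 31
+1 pad (align 4)
@32: b [4B, align 4] → 36
@36: depth [12B, align 4] → 48
within Entry: width at 4
36 + 4 = 40

40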